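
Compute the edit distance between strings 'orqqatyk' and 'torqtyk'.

Let D[i][j] be the edit distance between the first i characters of 'orqqatyk' and the first j characters of 'torqtyk', with D[i][0] = i, D[0][j] = j, and D[i][j] = D[i-1][j-1] if the characters match, else 1 + min(D[i-1][j], D[i][j-1], D[i-1][j-1]). Filling the table (rows: prefixes of 'orqqatyk', columns: prefixes of 'torqtyk'):
     ε  t  o  r  q  t  y  k
  ε  0  1  2  3  4  5  6  7
  o  1  1  1  2  3  4  5  6
  r  2  2  2  1  2  3  4  5
  q  3  3  3  2  1  2  3  4
  q  4  4  4  3  2  2  3  4
  a  5  5  5  4  3  3  3  4
  t  6  5  6  5  4  3  4  4
  y  7  6  6  6  5  4  3  4
  k  8  7  7  7  6  5  4  3
The bottom-right entry gives D[8][7] = 3, so no sequence of fewer than 3 edits works. Backtracking through the table gives one optimal edit sequence (3 edits):
  orqqatyk → torqqatyk (ins t @1)
  torqqatyk → torqatyk (del q @4)
  torqatyk → torqtyk (del a @5)
Edit distance = 3.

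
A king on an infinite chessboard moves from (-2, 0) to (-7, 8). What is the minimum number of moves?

max(|x_i - y_i|) = max(|-2 - (-7)|, |0 - 8|) = max(5, 8) = 8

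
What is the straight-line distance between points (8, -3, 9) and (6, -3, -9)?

√(Σ(x_i - y_i)²) = √((8 - 6)² + (-3 - (-3))² + (9 - (-9))²)
= √(2² + 0² + 18²) = √(4 + 0 + 324) = √328 ≈ 18.1108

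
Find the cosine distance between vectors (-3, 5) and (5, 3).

With u = (-3, 5), v = (5, 3):
u·v = (-3)·5 + 5·3 = (-15) + 15 = 0.
|u| = √((-3)² + 5²) = √34, |v| = √(5² + 3²) = √34, so |u||v| = √(34·34) = √1156 = 34.
cos θ = (u·v)/(|u||v|) = 0/34 = 0
Cosine distance = 1 - cos θ = 1 - 0 = 1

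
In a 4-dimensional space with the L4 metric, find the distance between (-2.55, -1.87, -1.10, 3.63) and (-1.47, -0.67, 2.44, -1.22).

(Σ|x_i - y_i|^4)^(1/4) = (|-2.55 - (-1.47)|^4 + |-1.87 - (-0.67)|^4 + |-1.1 - 2.44|^4 + |3.63 - (-1.22)|^4)^(1/4)
= (1.08^4 + 1.2^4 + 3.54^4 + 4.85^4)^(1/4) ≈ (1.3605 + 2.0736 + 157.041 + 553.308)^(1/4) = (713.7831)^(1/4) ≈ 5.1688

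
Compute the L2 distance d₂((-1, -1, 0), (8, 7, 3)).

√(Σ(x_i - y_i)²) = √((-1 - 8)² + (-1 - 7)² + (0 - 3)²)
= √((-9)² + (-8)² + (-3)²) = √(81 + 64 + 9) = √154 ≈ 12.4097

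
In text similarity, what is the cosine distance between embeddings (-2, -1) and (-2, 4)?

With u = (-2, -1), v = (-2, 4):
u·v = (-2)·(-2) + (-1)·4 = 4 + (-4) = 0.
|u| = √((-2)² + (-1)²) = √5, |v| = √((-2)² + 4²) = √20, so |u||v| = √(5·20) = √100 = 10.
cos θ = (u·v)/(|u||v|) = 0/10 = 0
Cosine distance = 1 - cos θ = 1 - 0 = 1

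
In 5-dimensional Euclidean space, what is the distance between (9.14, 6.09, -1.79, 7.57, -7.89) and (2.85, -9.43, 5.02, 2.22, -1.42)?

√(Σ(x_i - y_i)²) = √((9.14 - 2.85)² + (6.09 - (-9.43))² + (-1.79 - 5.02)² + (7.57 - 2.22)² + (-7.89 - (-1.42))²)
= √(6.29² + 15.52² + (-6.81)² + 5.35² + (-6.47)²) = √(39.5641 + 240.8704 + 46.3761 + 28.6225 + 41.8609) = √397.294 ≈ 19.9322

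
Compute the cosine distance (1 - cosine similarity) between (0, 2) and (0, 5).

With u = (0, 2), v = (0, 5):
u·v = 0·0 + 2·5 = 0 + 10 = 10.
|u| = √(0² + 2²) = √4, |v| = √(0² + 5²) = √25, so |u||v| = √(4·25) = √100 = 10.
cos θ = (u·v)/(|u||v|) = 10/10 = 1
Cosine distance = 1 - cos θ = 1 - 1 = 0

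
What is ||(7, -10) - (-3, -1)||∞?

max(|x_i - y_i|) = max(|7 - (-3)|, |-10 - (-1)|) = max(10, 9) = 10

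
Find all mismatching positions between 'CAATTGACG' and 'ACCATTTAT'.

Differing positions: 1, 2, 3, 4, 6, 7, 8, 9. Hamming distance = 8.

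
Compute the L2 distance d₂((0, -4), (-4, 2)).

√(Σ(x_i - y_i)²) = √((0 - (-4))² + (-4 - 2)²)
= √(4² + (-6)²) = √(16 + 36) = √52 ≈ 7.2111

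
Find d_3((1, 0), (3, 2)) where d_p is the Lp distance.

(Σ|x_i - y_i|^3)^(1/3) = (|1 - 3|^3 + |0 - 2|^3)^(1/3)
= (2^3 + 2^3)^(1/3) = (8 + 8)^(1/3) = (16)^(1/3) ≈ 2.5198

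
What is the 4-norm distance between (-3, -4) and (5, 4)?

(Σ|x_i - y_i|^4)^(1/4) = (|-3 - 5|^4 + |-4 - 4|^4)^(1/4)
= (8^4 + 8^4)^(1/4) = (4096 + 4096)^(1/4) = (8192)^(1/4) ≈ 9.5137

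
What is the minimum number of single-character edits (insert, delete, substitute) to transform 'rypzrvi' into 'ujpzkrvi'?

Let D[i][j] be the edit distance between the first i characters of 'rypzrvi' and the first j characters of 'ujpzkrvi', with D[i][0] = i, D[0][j] = j, and D[i][j] = D[i-1][j-1] if the characters match, else 1 + min(D[i-1][j], D[i][j-1], D[i-1][j-1]). Filling the table (rows: prefixes of 'rypzrvi', columns: prefixes of 'ujpzkrvi'):
     ε  u  j  p  z  k  r  v  i
  ε  0  1  2  3  4  5  6  7  8
  r  1  1  2  3  4  5  5  6  7
  y  2  2  2  3  4  5  6  6  7
  p  3  3  3  2  3  4  5  6  7
  z  4  4  4  3  2  3  4  5  6
  r  5  5  5  4  3  3  3  4  5
  v  6  6  6  5  4  4  4  3  4
  i  7  7  7  6  5  5  5  4  3
The bottom-right entry gives D[7][8] = 3, so no sequence of fewer than 3 edits works. Backtracking through the table gives one optimal edit sequence (3 edits):
  rypzrvi → uypzrvi (sub r→u @1)
  uypzrvi → ujpzrvi (sub y→j @2)
  ujpzrvi → ujpzkrvi (ins k @5)
Edit distance = 3.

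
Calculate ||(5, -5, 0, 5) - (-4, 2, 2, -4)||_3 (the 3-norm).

(Σ|x_i - y_i|^3)^(1/3) = (|5 - (-4)|^3 + |-5 - 2|^3 + |0 - 2|^3 + |5 - (-4)|^3)^(1/3)
= (9^3 + 7^3 + 2^3 + 9^3)^(1/3) = (729 + 343 + 8 + 729)^(1/3) = (1809)^(1/3) ≈ 12.1846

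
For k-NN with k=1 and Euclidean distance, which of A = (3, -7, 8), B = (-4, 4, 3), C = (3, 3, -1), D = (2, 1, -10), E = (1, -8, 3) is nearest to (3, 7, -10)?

Distances: d(A) ≈ 22.8035, d(B) ≈ 15.0665, d(C) ≈ 9.8489, d(D) ≈ 6.0828, d(E) ≈ 19.9499. Nearest: D = (2, 1, -10) with distance 6.0828.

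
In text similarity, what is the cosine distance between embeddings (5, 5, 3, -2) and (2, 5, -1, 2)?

With u = (5, 5, 3, -2), v = (2, 5, -1, 2):
u·v = 5·2 + 5·5 + 3·(-1) + (-2)·2 = 10 + 25 + (-3) + (-4) = 28.
|u| = √(5² + 5² + 3² + (-2)²) = √63, |v| = √(2² + 5² + (-1)² + 2²) = √34, so |u||v| = √(63·34) = √2142.
cos θ = (u·v)/(|u||v|) = 28/√2142 ≈ 0.605
Cosine distance = 1 - cos θ ≈ 1 - 0.605 = 0.395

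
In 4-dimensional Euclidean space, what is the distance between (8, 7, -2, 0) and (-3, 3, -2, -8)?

√(Σ(x_i - y_i)²) = √((8 - (-3))² + (7 - 3)² + (-2 - (-2))² + (0 - (-8))²)
= √(11² + 4² + 0² + 8²) = √(121 + 16 + 0 + 64) = √201 ≈ 14.1774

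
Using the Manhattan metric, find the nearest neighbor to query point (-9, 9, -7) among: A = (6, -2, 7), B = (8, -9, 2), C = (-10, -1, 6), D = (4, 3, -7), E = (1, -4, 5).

Distances: d(A) = 40, d(B) = 44, d(C) = 24, d(D) = 19, d(E) = 35. Nearest: D = (4, 3, -7) with distance 19.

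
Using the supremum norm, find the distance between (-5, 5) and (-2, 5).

max(|x_i - y_i|) = max(|-5 - (-2)|, |5 - 5|) = max(3, 0) = 3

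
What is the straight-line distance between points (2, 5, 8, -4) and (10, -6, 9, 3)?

√(Σ(x_i - y_i)²) = √((2 - 10)² + (5 - (-6))² + (8 - 9)² + (-4 - 3)²)
= √((-8)² + 11² + (-1)² + (-7)²) = √(64 + 121 + 1 + 49) = √235 ≈ 15.3297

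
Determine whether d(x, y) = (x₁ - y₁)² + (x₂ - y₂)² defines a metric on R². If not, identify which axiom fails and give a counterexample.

No. The squared Euclidean distance fails the triangle inequality. Counterexample: x = (0, 0), y = (4, 4), z = (8, 8). d(x,z) = 8² + 8² = 128, but d(x,y) + d(y,z) = (4² + 4²) + (4² + 4²) = 32 + 32 = 64. Since 128 > 64, the triangle inequality is violated. (Note: √d, the ordinary Euclidean distance, IS a metric.)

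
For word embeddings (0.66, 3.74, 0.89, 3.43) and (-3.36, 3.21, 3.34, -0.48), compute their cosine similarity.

With u = (0.66, 3.74, 0.89, 3.43), v = (-3.36, 3.21, 3.34, -0.48):
u·v = 0.66·(-3.36) + 3.74·3.21 + 0.89·3.34 + 3.43·(-0.48) = (-2.2176) + 12.0054 + 2.9726 + (-1.6464) = 11.114.
|u| = √(0.66² + 3.74² + 0.89² + 3.43²) = √(0.4356 + 13.9876 + 0.7921 + 11.7649) = √26.9802, |v| = √((-3.36)² + 3.21² + 3.34² + (-0.48)²) = √(11.2896 + 10.3041 + 11.1556 + 0.2304) = √32.9797.
cos θ = (u·v)/(|u||v|) = 11.114/(√26.9802·√32.9797) ≈ 0.3726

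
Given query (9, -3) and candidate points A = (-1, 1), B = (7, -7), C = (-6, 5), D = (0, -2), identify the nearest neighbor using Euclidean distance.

Distances: d(A) ≈ 10.7703, d(B) ≈ 4.4721, d(C) = 17, d(D) ≈ 9.0554. Nearest: B = (7, -7) with distance 4.4721.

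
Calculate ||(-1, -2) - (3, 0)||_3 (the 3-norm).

(Σ|x_i - y_i|^3)^(1/3) = (|-1 - 3|^3 + |-2 - 0|^3)^(1/3)
= (4^3 + 2^3)^(1/3) = (64 + 8)^(1/3) = (72)^(1/3) ≈ 4.1602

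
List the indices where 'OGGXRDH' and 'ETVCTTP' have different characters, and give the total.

Differing positions: 1, 2, 3, 4, 5, 6, 7. Hamming distance = 7.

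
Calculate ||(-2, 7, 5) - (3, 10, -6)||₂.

√(Σ(x_i - y_i)²) = √((-2 - 3)² + (7 - 10)² + (5 - (-6))²)
= √((-5)² + (-3)² + 11²) = √(25 + 9 + 121) = √155 ≈ 12.4499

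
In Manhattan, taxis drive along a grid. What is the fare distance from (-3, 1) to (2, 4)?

Σ|x_i - y_i| = |-3 - 2| + |1 - 4| = 5 + 3 = 8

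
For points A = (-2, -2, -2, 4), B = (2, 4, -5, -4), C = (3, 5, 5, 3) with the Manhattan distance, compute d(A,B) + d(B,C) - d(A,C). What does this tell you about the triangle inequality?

d(A,B) = 4 + 6 + 3 + 8 = 21, d(B,C) = 1 + 1 + 10 + 7 = 19, d(A,C) = 5 + 7 + 7 + 1 = 20.
d(A,B) + d(B,C) - d(A,C) = 21 + 19 - 20 = 40 - 20 = 20. This is ≥ 0, so the triangle inequality holds for these points.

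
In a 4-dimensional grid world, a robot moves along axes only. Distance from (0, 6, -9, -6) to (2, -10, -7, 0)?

Σ|x_i - y_i| = |0 - 2| + |6 - (-10)| + |-9 - (-7)| + |-6 - 0| = 2 + 16 + 2 + 6 = 26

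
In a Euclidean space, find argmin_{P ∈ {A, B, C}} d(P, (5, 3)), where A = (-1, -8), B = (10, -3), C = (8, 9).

Distances: d(A) ≈ 12.53, d(B) ≈ 7.8102, d(C) ≈ 6.7082. Nearest: C = (8, 9) with distance 6.7082.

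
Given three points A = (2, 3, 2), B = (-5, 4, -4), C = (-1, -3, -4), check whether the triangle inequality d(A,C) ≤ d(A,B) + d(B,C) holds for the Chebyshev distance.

d(A,B) = max(7, 1, 6) = 7, d(B,C) = max(4, 7, 0) = 7, d(A,C) = max(3, 6, 6) = 6.
d(A,C) = 6 ≤ 7 + 7 = 14. Triangle inequality is satisfied.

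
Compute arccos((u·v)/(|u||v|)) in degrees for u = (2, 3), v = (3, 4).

With u = (2, 3), v = (3, 4):
u·v = 2·3 + 3·4 = 6 + 12 = 18.
|u| = √(2² + 3²) = √13, |v| = √(3² + 4²) = √25, so |u||v| = √(13·25) = √325.
cos θ = (u·v)/(|u||v|) = 18/√325 ≈ 0.99846
θ = arccos(0.99846) ≈ 3.18°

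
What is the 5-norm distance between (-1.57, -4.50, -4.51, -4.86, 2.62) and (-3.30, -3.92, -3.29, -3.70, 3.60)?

(Σ|x_i - y_i|^5)^(1/5) = (|-1.57 - (-3.3)|^5 + |-4.5 - (-3.92)|^5 + |-4.51 - (-3.29)|^5 + |-4.86 - (-3.7)|^5 + |2.62 - 3.6|^5)^(1/5)
= (1.73^5 + 0.58^5 + 1.22^5 + 1.16^5 + 0.98^5)^(1/5) ≈ (15.4964 + 0.0656 + 2.7027 + 2.1003 + 0.9039)^(1/5) = (21.2689)^(1/5) ≈ 1.8431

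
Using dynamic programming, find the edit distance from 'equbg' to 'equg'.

Let D[i][j] be the edit distance between the first i characters of 'equbg' and the first j characters of 'equg', with D[i][0] = i, D[0][j] = j, and D[i][j] = D[i-1][j-1] if the characters match, else 1 + min(D[i-1][j], D[i][j-1], D[i-1][j-1]). Filling the table (rows: prefixes of 'equbg', columns: prefixes of 'equg'):
     ε  e  q  u  g
  ε  0  1  2  3  4
  e  1  0  1  2  3
  q  2  1  0  1  2
  u  3  2  1  0  1
  b  4  3  2  1  1
  g  5  4  3  2  1
The bottom-right entry gives D[5][4] = 1, so no sequence of fewer than 1 edit works. Backtracking through the table gives one optimal edit sequence (1 edit):
  equbg → equg (del b @4)
Edit distance = 1.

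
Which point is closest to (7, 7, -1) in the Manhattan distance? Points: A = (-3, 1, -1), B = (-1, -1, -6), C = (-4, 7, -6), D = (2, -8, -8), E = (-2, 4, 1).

Distances: d(A) = 16, d(B) = 21, d(C) = 16, d(D) = 27, d(E) = 14. Nearest: E = (-2, 4, 1) with distance 14.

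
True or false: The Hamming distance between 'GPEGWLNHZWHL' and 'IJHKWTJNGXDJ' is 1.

Differing positions: 1, 2, 3, 4, 6, 7, 8, 9, 10, 11, 12. Hamming distance = 11, so the claim that d_H = 1 is false.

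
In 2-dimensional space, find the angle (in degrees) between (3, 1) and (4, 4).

With u = (3, 1), v = (4, 4):
u·v = 3·4 + 1·4 = 12 + 4 = 16.
|u| = √(3² + 1²) = √10, |v| = √(4² + 4²) = √32, so |u||v| = √(10·32) = √320.
cos θ = (u·v)/(|u||v|) = 16/√320 ≈ 0.894427
θ = arccos(0.894427) ≈ 26.57°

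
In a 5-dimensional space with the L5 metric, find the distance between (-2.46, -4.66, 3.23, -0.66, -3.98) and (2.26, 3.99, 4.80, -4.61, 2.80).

(Σ|x_i - y_i|^5)^(1/5) = (|-2.46 - 2.26|^5 + |-4.66 - 3.99|^5 + |3.23 - 4.8|^5 + |-0.66 - (-4.61)|^5 + |-3.98 - 2.8|^5)^(1/5)
= (4.72^5 + 8.65^5 + 1.57^5 + 3.95^5 + 6.78^5)^(1/5) ≈ (2342.6639 + 48426.2163 + 9.5389 + 961.5801 + 14326.776)^(1/5) = (66066.7752)^(1/5) ≈ 9.2044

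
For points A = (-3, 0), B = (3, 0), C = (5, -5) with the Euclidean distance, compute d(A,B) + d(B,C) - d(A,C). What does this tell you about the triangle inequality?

d(A,B) = √(6² + 0²) = √36 = 6, d(B,C) = √(2² + 5²) = √29 ≈ 5.3852, d(A,C) = √(8² + 5²) = √89 ≈ 9.434.
d(A,B) + d(B,C) - d(A,C) = 6 + 5.3852 - 9.434 = 11.3852 - 9.434 = 1.9512 (to 4 decimal places). This is ≥ 0, so the triangle inequality holds for these points.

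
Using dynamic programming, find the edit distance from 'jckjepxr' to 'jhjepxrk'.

Let D[i][j] be the edit distance between the first i characters of 'jckjepxr' and the first j characters of 'jhjepxrk', with D[i][0] = i, D[0][j] = j, and D[i][j] = D[i-1][j-1] if the characters match, else 1 + min(D[i-1][j], D[i][j-1], D[i-1][j-1]). Filling the table (rows: prefixes of 'jckjepxr', columns: prefixes of 'jhjepxrk'):
     ε  j  h  j  e  p  x  r  k
  ε  0  1  2  3  4  5  6  7  8
  j  1  0  1  2  3  4  5  6  7
  c  2  1  1  2  3  4  5  6  7
  k  3  2  2  2  3  4  5  6  6
  j  4  3  3  2  3  4  5  6  7
  e  5  4  4  3  2  3  4  5  6
  p  6  5  5  4  3  2  3  4  5
  x  7  6  6  5  4  3  2  3  4
  r  8  7  7  6  5  4  3  2  3
The bottom-right entry gives D[8][8] = 3, so no sequence of fewer than 3 edits works. Backtracking through the table gives one optimal edit sequence (3 edits):
  jckjepxr → jkjepxr (del c @2)
  jkjepxr → jhjepxr (sub k→h @2)
  jhjepxr → jhjepxrk (ins k @8)
Edit distance = 3.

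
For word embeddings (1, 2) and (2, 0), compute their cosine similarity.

With u = (1, 2), v = (2, 0):
u·v = 1·2 + 2·0 = 2 + 0 = 2.
|u| = √(1² + 2²) = √5, |v| = √(2² + 0²) = √4, so |u||v| = √(5·4) = √20.
cos θ = (u·v)/(|u||v|) = 2/√20 ≈ 0.4472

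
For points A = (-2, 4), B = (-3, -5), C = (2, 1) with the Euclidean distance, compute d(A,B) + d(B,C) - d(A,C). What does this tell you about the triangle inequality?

d(A,B) = √(1² + 9²) = √82 ≈ 9.0554, d(B,C) = √(5² + 6²) = √61 ≈ 7.8102, d(A,C) = √(4² + 3²) = √25 = 5.
d(A,B) + d(B,C) - d(A,C) = 9.0554 + 7.8102 - 5 = 16.8656 - 5 = 11.8656 (to 4 decimal places). This is ≥ 0, so the triangle inequality holds for these points.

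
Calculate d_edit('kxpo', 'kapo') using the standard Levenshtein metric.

Let D[i][j] be the edit distance between the first i characters of 'kxpo' and the first j characters of 'kapo', with D[i][0] = i, D[0][j] = j, and D[i][j] = D[i-1][j-1] if the characters match, else 1 + min(D[i-1][j], D[i][j-1], D[i-1][j-1]). Filling the table (rows: prefixes of 'kxpo', columns: prefixes of 'kapo'):
     ε  k  a  p  o
  ε  0  1  2  3  4
  k  1  0  1  2  3
  x  2  1  1  2  3
  p  3  2  2  1  2
  o  4  3  3  2  1
The bottom-right entry gives D[4][4] = 1, so no sequence of fewer than 1 edit works. Backtracking through the table gives one optimal edit sequence (1 edit):
  kxpo → kapo (sub x→a @2)
Edit distance = 1.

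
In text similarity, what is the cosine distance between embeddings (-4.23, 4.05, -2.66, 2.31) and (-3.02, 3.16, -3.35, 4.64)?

With u = (-4.23, 4.05, -2.66, 2.31), v = (-3.02, 3.16, -3.35, 4.64):
u·v = (-4.23)·(-3.02) + 4.05·3.16 + (-2.66)·(-3.35) + 2.31·4.64 = 12.7746 + 12.798 + 8.911 + 10.7184 = 45.202.
|u| = √((-4.23)² + 4.05² + (-2.66)² + 2.31²) = √(17.8929 + 16.4025 + 7.0756 + 5.3361) = √46.7071, |v| = √((-3.02)² + 3.16² + (-3.35)² + 4.64²) = √(9.1204 + 9.9856 + 11.2225 + 21.5296) = √51.8581.
cos θ = (u·v)/(|u||v|) = 45.202/(√46.7071·√51.8581) ≈ 0.9185
Cosine distance = 1 - cos θ ≈ 1 - 0.9185 = 0.0815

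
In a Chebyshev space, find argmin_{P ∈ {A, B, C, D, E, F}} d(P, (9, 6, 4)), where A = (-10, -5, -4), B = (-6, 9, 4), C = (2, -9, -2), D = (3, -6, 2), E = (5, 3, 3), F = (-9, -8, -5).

Distances: d(A) = 19, d(B) = 15, d(C) = 15, d(D) = 12, d(E) = 4, d(F) = 18. Nearest: E = (5, 3, 3) with distance 4.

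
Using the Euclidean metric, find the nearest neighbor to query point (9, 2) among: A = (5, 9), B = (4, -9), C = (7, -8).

Distances: d(A) ≈ 8.0623, d(B) ≈ 12.083, d(C) ≈ 10.198. Nearest: A = (5, 9) with distance 8.0623.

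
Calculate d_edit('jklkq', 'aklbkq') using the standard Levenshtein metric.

Let D[i][j] be the edit distance between the first i characters of 'jklkq' and the first j characters of 'aklbkq', with D[i][0] = i, D[0][j] = j, and D[i][j] = D[i-1][j-1] if the characters match, else 1 + min(D[i-1][j], D[i][j-1], D[i-1][j-1]). Filling the table (rows: prefixes of 'jklkq', columns: prefixes of 'aklbkq'):
     ε  a  k  l  b  k  q
  ε  0  1  2  3  4  5  6
  j  1  1  2  3  4  5  6
  k  2  2  1  2  3  4  5
  l  3  3  2  1  2  3  4
  k  4  4  3  2  2  2  3
  q  5  5  4  3  3  3  2
The bottom-right entry gives D[5][6] = 2, so no sequence of fewer than 2 edits works. Backtracking through the table gives one optimal edit sequence (2 edits):
  jklkq → aklkq (sub j→a @1)
  aklkq → aklbkq (ins b @4)
Edit distance = 2.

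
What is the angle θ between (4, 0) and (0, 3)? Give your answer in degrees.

With u = (4, 0), v = (0, 3):
u·v = 4·0 + 0·3 = 0 + 0 = 0.
|u| = √(4² + 0²) = √16, |v| = √(0² + 3²) = √9, so |u||v| = √(16·9) = √144 = 12.
cos θ = (u·v)/(|u||v|) = 0/12 = 0 (the vectors are orthogonal)
θ = arccos(0) = 90°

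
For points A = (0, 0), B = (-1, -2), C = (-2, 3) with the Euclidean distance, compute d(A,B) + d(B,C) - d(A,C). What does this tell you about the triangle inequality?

d(A,B) = √(1² + 2²) = √5 ≈ 2.2361, d(B,C) = √(1² + 5²) = √26 ≈ 5.099, d(A,C) = √(2² + 3²) = √13 ≈ 3.6056.
d(A,B) + d(B,C) - d(A,C) = 2.2361 + 5.099 - 3.6056 = 7.3351 - 3.6056 = 3.7295 (to 4 decimal places). This is ≥ 0, so the triangle inequality holds for these points.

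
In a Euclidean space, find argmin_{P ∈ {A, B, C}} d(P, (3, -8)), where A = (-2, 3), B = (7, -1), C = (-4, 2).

Distances: d(A) ≈ 12.083, d(B) ≈ 8.0623, d(C) ≈ 12.2066. Nearest: B = (7, -1) with distance 8.0623.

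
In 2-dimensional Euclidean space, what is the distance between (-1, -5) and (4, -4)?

√(Σ(x_i - y_i)²) = √((-1 - 4)² + (-5 - (-4))²)
= √((-5)² + (-1)²) = √(25 + 1) = √26 ≈ 5.099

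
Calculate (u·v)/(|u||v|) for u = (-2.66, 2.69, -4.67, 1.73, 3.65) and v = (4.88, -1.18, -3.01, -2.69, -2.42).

With u = (-2.66, 2.69, -4.67, 1.73, 3.65), v = (4.88, -1.18, -3.01, -2.69, -2.42):
u·v = (-2.66)·4.88 + 2.69·(-1.18) + (-4.67)·(-3.01) + 1.73·(-2.69) + 3.65·(-2.42) = (-12.9808) + (-3.1742) + 14.0567 + (-4.6537) + (-8.833) = -15.585.
|u| = √((-2.66)² + 2.69² + (-4.67)² + 1.73² + 3.65²) = √(7.0756 + 7.2361 + 21.8089 + 2.9929 + 13.3225) = √52.436, |v| = √(4.88² + (-1.18)² + (-3.01)² + (-2.69)² + (-2.42)²) = √(23.8144 + 1.3924 + 9.0601 + 7.2361 + 5.8564) = √47.3594.
cos θ = (u·v)/(|u||v|) = -15.585/(√52.436·√47.3594) ≈ -0.3127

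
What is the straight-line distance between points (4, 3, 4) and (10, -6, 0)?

√(Σ(x_i - y_i)²) = √((4 - 10)² + (3 - (-6))² + (4 - 0)²)
= √((-6)² + 9² + 4²) = √(36 + 81 + 16) = √133 ≈ 11.5326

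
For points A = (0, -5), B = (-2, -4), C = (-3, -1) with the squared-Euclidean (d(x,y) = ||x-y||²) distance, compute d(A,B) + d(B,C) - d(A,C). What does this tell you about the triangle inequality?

d(A,B) = 2² + 1² = 5, d(B,C) = 1² + 3² = 10, d(A,C) = 3² + 4² = 25.
d(A,B) + d(B,C) - d(A,C) = 5 + 10 - 25 = 15 - 25 = -10. This is < 0, so the triangle inequality FAILS for these points (squared-Euclidean is not a metric).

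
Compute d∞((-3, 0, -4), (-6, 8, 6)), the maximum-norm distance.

max(|x_i - y_i|) = max(|-3 - (-6)|, |0 - 8|, |-4 - 6|) = max(3, 8, 10) = 10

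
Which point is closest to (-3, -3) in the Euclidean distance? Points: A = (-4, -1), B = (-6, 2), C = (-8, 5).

Distances: d(A) ≈ 2.2361, d(B) ≈ 5.831, d(C) ≈ 9.434. Nearest: A = (-4, -1) with distance 2.2361.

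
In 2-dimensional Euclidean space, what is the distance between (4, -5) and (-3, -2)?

√(Σ(x_i - y_i)²) = √((4 - (-3))² + (-5 - (-2))²)
= √(7² + (-3)²) = √(49 + 9) = √58 ≈ 7.6158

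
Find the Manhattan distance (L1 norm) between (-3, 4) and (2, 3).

Σ|x_i - y_i| = |-3 - 2| + |4 - 3| = 5 + 1 = 6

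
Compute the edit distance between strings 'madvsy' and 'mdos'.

Let D[i][j] be the edit distance between the first i characters of 'madvsy' and the first j characters of 'mdos', with D[i][0] = i, D[0][j] = j, and D[i][j] = D[i-1][j-1] if the characters match, else 1 + min(D[i-1][j], D[i][j-1], D[i-1][j-1]). Filling the table (rows: prefixes of 'madvsy', columns: prefixes of 'mdos'):
     ε  m  d  o  s
  ε  0  1  2  3  4
  m  1  0  1  2  3
  a  2  1  1  2  3
  d  3  2  1  2  3
  v  4  3  2  2  3
  s  5  4  3  3  2
  y  6  5  4  4  3
The bottom-right entry gives D[6][4] = 3, so no sequence of fewer than 3 edits works. Backtracking through the table gives one optimal edit sequence (3 edits):
  madvsy → mdvsy (del a @2)
  mdvsy → mdosy (sub v→o @3)
  mdosy → mdos (del y @5)
Edit distance = 3.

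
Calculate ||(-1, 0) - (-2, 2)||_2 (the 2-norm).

(Σ|x_i - y_i|^2)^(1/2) = (|-1 - (-2)|^2 + |0 - 2|^2)^(1/2)
= (1^2 + 2^2)^(1/2) = (1 + 4)^(1/2) = (5)^(1/2) ≈ 2.2361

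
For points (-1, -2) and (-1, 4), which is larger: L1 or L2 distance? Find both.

L1 = |-1 - (-1)| + |-2 - 4| = 0 + 6 = 6
L2 = √(0² + 6²) = √36 = 6
L1 ≥ L2 always (equality iff movement is along one axis); L1 = L2 here (movement is along a single axis).
Ratio L1/L2 = 6/6 = 1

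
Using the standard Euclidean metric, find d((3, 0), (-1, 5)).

√(Σ(x_i - y_i)²) = √((3 - (-1))² + (0 - 5)²)
= √(4² + (-5)²) = √(16 + 25) = √41 ≈ 6.4031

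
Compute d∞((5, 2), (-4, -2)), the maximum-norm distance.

max(|x_i - y_i|) = max(|5 - (-4)|, |2 - (-2)|) = max(9, 4) = 9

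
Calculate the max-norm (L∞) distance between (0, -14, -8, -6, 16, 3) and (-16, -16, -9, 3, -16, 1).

max(|x_i - y_i|) = max(|0 - (-16)|, |-14 - (-16)|, |-8 - (-9)|, |-6 - 3|, |16 - (-16)|, |3 - 1|) = max(16, 2, 1, 9, 32, 2) = 32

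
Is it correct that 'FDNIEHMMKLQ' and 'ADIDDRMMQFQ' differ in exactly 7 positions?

Differing positions: 1, 3, 4, 5, 6, 9, 10. Hamming distance = 7, so the claim is true.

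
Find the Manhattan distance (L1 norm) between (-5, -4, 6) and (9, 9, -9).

Σ|x_i - y_i| = |-5 - 9| + |-4 - 9| + |6 - (-9)| = 14 + 13 + 15 = 42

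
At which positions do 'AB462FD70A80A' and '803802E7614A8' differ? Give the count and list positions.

Differing positions: 1, 2, 3, 4, 5, 6, 7, 9, 10, 11, 12, 13. Hamming distance = 12.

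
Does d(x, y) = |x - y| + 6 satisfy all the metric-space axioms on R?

No. d fails identity of indiscernibles (specifically d(x,x) = 0): d(-2, -2) = |-2 - (-2)| + 6 = 0 + 6 = 6 ≠ 0.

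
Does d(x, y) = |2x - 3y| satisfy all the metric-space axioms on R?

No. d fails symmetry: d(9, 4) = |2·9 - 3·4| = |6| = 6, but d(4, 9) = |2·4 - 3·9| = |-19| = 19. Since 6 ≠ 19, d(x,y) ≠ d(y,x) in general.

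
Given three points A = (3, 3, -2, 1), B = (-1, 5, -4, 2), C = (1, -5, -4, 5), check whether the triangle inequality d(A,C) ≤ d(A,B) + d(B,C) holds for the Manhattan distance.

d(A,B) = 4 + 2 + 2 + 1 = 9, d(B,C) = 2 + 10 + 0 + 3 = 15, d(A,C) = 2 + 8 + 2 + 4 = 16.
d(A,C) = 16 ≤ 9 + 15 = 24. Triangle inequality is satisfied.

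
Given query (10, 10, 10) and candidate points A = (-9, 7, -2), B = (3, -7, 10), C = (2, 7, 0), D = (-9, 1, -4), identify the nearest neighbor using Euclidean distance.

Distances: d(A) ≈ 22.6716, d(B) ≈ 18.3848, d(C) ≈ 13.1529, d(D) ≈ 25.2587. Nearest: C = (2, 7, 0) with distance 13.1529.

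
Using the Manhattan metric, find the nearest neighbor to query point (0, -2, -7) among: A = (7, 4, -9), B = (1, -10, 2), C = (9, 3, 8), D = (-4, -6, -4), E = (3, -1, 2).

Distances: d(A) = 15, d(B) = 18, d(C) = 29, d(D) = 11, d(E) = 13. Nearest: D = (-4, -6, -4) with distance 11.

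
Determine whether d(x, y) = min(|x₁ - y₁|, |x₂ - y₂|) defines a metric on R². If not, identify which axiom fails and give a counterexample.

No. d fails identity of indiscernibles: take x = (5, 0) and y = (5, 9). Then d(x,y) = min(|5 - 5|, |0 - 9|) = min(0, 9) = 0, yet x ≠ y.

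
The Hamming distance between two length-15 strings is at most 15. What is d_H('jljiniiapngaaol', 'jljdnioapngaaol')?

Differing positions: 4, 7. Hamming distance = 2. The maximum possible Hamming distance for length-15 strings is 15, so d_H/15 = 2/15 ≈ 0.1333.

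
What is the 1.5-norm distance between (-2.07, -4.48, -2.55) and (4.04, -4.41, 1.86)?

(Σ|x_i - y_i|^1.5)^(1/1.5) = (|-2.07 - 4.04|^1.5 + |-4.48 - (-4.41)|^1.5 + |-2.55 - 1.86|^1.5)^(1/1.5)
= (6.11^1.5 + 0.07^1.5 + 4.41^1.5)^(1/1.5) ≈ (15.103 + 0.0185 + 9.261)^(1/1.5) = (24.3825)^(1/1.5) ≈ 8.4085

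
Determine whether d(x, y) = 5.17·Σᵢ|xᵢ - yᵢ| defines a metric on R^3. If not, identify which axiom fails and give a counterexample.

Yes. The L1 (Manhattan) norm induces a metric on R^3, and multiplying a metric by a positive constant 5.17 > 0 preserves all four axioms: non-negativity (5.17·||x-y|| ≥ 0), identity (5.17·||x-y|| = 0 ⟺ ||x-y|| = 0 ⟺ x = y), symmetry (||x-y|| = ||y-x||), and the triangle inequality (5.17·||x-z|| ≤ 5.17·||x-y|| + 5.17·||y-z||). So d is a metric.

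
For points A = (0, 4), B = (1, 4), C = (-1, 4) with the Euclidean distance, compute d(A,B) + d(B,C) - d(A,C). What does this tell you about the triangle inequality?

d(A,B) = √(1² + 0²) = √1 = 1, d(B,C) = √(2² + 0²) = √4 = 2, d(A,C) = √(1² + 0²) = √1 = 1.
d(A,B) + d(B,C) - d(A,C) = 1 + 2 - 1 = 3 - 1 = 2. This is ≥ 0, so the triangle inequality holds for these points.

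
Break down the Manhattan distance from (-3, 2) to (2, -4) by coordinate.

Σ|x_i - y_i| = |-3 - 2| + |2 - (-4)| = 5 + 6 = 11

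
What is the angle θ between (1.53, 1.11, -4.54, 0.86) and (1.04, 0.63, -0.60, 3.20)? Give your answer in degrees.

With u = (1.53, 1.11, -4.54, 0.86), v = (1.04, 0.63, -0.60, 3.20):
u·v = 1.53·1.04 + 1.11·0.63 + (-4.54)·(-0.6) + 0.86·3.2 = 1.5912 + 0.6993 + 2.724 + 2.752 = 7.7665.
|u| = √(1.53² + 1.11² + (-4.54)² + 0.86²) = √(2.3409 + 1.2321 + 20.6116 + 0.7396) = √24.9242, |v| = √(1.04² + 0.63² + (-0.6)² + 3.2²) = √(1.0816 + 0.3969 + 0.36 + 10.24) = √12.0785.
cos θ = (u·v)/(|u||v|) = 7.7665/(√24.9242·√12.0785) ≈ 0.447619
θ = arccos(0.447619) ≈ 63.41°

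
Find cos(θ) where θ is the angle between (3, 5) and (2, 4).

With u = (3, 5), v = (2, 4):
u·v = 3·2 + 5·4 = 6 + 20 = 26.
|u| = √(3² + 5²) = √34, |v| = √(2² + 4²) = √20, so |u||v| = √(34·20) = √680.
cos θ = (u·v)/(|u||v|) = 26/√680 ≈ 0.9971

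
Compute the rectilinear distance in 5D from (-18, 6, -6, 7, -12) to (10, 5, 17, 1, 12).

Σ|x_i - y_i| = |-18 - 10| + |6 - 5| + |-6 - 17| + |7 - 1| + |-12 - 12| = 28 + 1 + 23 + 6 + 24 = 82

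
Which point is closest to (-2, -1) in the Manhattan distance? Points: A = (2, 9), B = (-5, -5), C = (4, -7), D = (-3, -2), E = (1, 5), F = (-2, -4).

Distances: d(A) = 14, d(B) = 7, d(C) = 12, d(D) = 2, d(E) = 9, d(F) = 3. Nearest: D = (-3, -2) with distance 2.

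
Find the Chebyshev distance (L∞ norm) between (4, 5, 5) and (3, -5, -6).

max(|x_i - y_i|) = max(|4 - 3|, |5 - (-5)|, |5 - (-6)|) = max(1, 10, 11) = 11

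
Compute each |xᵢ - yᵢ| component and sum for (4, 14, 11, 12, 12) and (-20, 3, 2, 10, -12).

Σ|x_i - y_i| = |4 - (-20)| + |14 - 3| + |11 - 2| + |12 - 10| + |12 - (-12)| = 24 + 11 + 9 + 2 + 24 = 70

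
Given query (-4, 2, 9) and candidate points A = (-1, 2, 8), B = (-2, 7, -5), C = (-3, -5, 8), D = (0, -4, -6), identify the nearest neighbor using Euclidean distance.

Distances: d(A) ≈ 3.1623, d(B) = 15, d(C) ≈ 7.1414, d(D) ≈ 16.6433. Nearest: A = (-1, 2, 8) with distance 3.1623.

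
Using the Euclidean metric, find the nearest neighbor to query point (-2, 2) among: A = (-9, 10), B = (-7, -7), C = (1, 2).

Distances: d(A) ≈ 10.6301, d(B) ≈ 10.2956, d(C) = 3. Nearest: C = (1, 2) with distance 3.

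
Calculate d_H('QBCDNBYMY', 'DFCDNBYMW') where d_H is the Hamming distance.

Differing positions: 1, 2, 9. Hamming distance = 3.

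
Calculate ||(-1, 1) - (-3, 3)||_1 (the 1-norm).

Σ|x_i - y_i| = |-1 - (-3)| + |1 - 3| = 2 + 2 = 4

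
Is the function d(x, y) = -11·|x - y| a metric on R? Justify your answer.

No. With c = -11 < 0, d fails non-negativity: d(1, 8) = -11·|1 - 8| = -11·7 = -77 < 0.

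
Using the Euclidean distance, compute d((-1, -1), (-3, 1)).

(Σ|x_i - y_i|^2)^(1/2) = (|-1 - (-3)|^2 + |-1 - 1|^2)^(1/2)
= (2^2 + 2^2)^(1/2) = (4 + 4)^(1/2) = (8)^(1/2) ≈ 2.8284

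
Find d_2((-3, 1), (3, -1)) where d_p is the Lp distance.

(Σ|x_i - y_i|^2)^(1/2) = (|-3 - 3|^2 + |1 - (-1)|^2)^(1/2)
= (6^2 + 2^2)^(1/2) = (36 + 4)^(1/2) = (40)^(1/2) ≈ 6.3246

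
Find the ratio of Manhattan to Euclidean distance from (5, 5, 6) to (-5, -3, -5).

L1 = |5 - (-5)| + |5 - (-3)| + |6 - (-5)| = 10 + 8 + 11 = 29
L2 = √(10² + 8² + 11²) = √285 ≈ 16.8819
L1 ≥ L2 always (equality iff movement is along one axis); L1 > L2 here.
Ratio L1/L2 = 29/√285 ≈ 1.7178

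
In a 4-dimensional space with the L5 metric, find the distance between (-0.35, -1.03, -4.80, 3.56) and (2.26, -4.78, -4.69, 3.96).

(Σ|x_i - y_i|^5)^(1/5) = (|-0.35 - 2.26|^5 + |-1.03 - (-4.78)|^5 + |-4.8 - (-4.69)|^5 + |3.56 - 3.96|^5)^(1/5)
= (2.61^5 + 3.75^5 + 0.11^5 + 0.4^5)^(1/5) ≈ (121.1163 + 741.5771 + 0 + 0.0102)^(1/5) = (862.7036)^(1/5) ≈ 3.8652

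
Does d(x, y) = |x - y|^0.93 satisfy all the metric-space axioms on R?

Yes. With 0 < p = 0.93 ≤ 1, d(x,y) = |x-y|^0.93 is a metric on R. Non-negativity and symmetry are immediate; |x-y|^0.93 = 0 ⟺ |x-y| = 0 ⟺ x = y. For the triangle inequality, the function t ↦ t^0.93 is subadditive on [0,∞) when p ≤ 1, so |x-z|^0.93 ≤ (|x-y| + |y-z|)^0.93 ≤ |x-y|^0.93 + |y-z|^0.93.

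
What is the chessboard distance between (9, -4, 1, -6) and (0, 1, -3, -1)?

max(|x_i - y_i|) = max(|9 - 0|, |-4 - 1|, |1 - (-3)|, |-6 - (-1)|) = max(9, 5, 4, 5) = 9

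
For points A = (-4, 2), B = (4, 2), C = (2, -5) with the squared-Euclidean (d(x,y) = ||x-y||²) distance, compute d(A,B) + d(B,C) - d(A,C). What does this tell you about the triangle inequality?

d(A,B) = 8² + 0² = 64, d(B,C) = 2² + 7² = 53, d(A,C) = 6² + 7² = 85.
d(A,B) + d(B,C) - d(A,C) = 64 + 53 - 85 = 117 - 85 = 32. This is ≥ 0, so the triangle inequality holds for these points.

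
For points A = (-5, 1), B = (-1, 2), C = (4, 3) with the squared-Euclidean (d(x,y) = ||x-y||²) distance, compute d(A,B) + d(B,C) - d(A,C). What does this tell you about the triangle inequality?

d(A,B) = 4² + 1² = 17, d(B,C) = 5² + 1² = 26, d(A,C) = 9² + 2² = 85.
d(A,B) + d(B,C) - d(A,C) = 17 + 26 - 85 = 43 - 85 = -42. This is < 0, so the triangle inequality FAILS for these points (squared-Euclidean is not a metric).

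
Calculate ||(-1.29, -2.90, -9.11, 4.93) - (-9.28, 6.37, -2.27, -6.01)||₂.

√(Σ(x_i - y_i)²) = √((-1.29 - (-9.28))² + (-2.9 - 6.37)² + (-9.11 - (-2.27))² + (4.93 - (-6.01))²)
= √(7.99² + (-9.27)² + (-6.84)² + 10.94²) = √(63.8401 + 85.9329 + 46.7856 + 119.6836) = √316.2422 ≈ 17.7832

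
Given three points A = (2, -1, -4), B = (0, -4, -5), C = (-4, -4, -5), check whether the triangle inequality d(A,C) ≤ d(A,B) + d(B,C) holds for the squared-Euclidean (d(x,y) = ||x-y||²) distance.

d(A,B) = 2² + 3² + 1² = 14, d(B,C) = 4² + 0² + 0² = 16, d(A,C) = 6² + 3² + 1² = 46.
d(A,C) = 46 > 14 + 16 = 30. Triangle inequality is VIOLATED. (Squared-Euclidean is not a metric — this is a counterexample.)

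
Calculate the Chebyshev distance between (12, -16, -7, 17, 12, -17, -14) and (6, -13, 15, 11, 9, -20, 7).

max(|x_i - y_i|) = max(|12 - 6|, |-16 - (-13)|, |-7 - 15|, |17 - 11|, |12 - 9|, |-17 - (-20)|, |-14 - 7|) = max(6, 3, 22, 6, 3, 3, 21) = 22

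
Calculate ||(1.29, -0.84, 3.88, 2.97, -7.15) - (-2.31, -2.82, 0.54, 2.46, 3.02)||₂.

√(Σ(x_i - y_i)²) = √((1.29 - (-2.31))² + (-0.84 - (-2.82))² + (3.88 - 0.54)² + (2.97 - 2.46)² + (-7.15 - 3.02)²)
= √(3.6² + 1.98² + 3.34² + 0.51² + (-10.17)²) = √(12.96 + 3.9204 + 11.1556 + 0.2601 + 103.4289) = √131.725 ≈ 11.4772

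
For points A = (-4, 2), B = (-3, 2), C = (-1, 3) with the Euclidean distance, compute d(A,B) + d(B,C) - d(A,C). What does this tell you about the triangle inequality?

d(A,B) = √(1² + 0²) = √1 = 1, d(B,C) = √(2² + 1²) = √5 ≈ 2.2361, d(A,C) = √(3² + 1²) = √10 ≈ 3.1623.
d(A,B) + d(B,C) - d(A,C) = 1 + 2.2361 - 3.1623 = 3.2361 - 3.1623 = 0.0738 (to 4 decimal places). This is ≥ 0, so the triangle inequality holds for these points.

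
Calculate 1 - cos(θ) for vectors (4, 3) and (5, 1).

With u = (4, 3), v = (5, 1):
u·v = 4·5 + 3·1 = 20 + 3 = 23.
|u| = √(4² + 3²) = √25, |v| = √(5² + 1²) = √26, so |u||v| = √(25·26) = √650.
cos θ = (u·v)/(|u||v|) = 23/√650 ≈ 0.9021
Cosine distance = 1 - cos θ ≈ 1 - 0.9021 = 0.0979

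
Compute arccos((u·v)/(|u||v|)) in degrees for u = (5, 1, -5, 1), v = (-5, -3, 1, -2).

With u = (5, 1, -5, 1), v = (-5, -3, 1, -2):
u·v = 5·(-5) + 1·(-3) + (-5)·1 + 1·(-2) = (-25) + (-3) + (-5) + (-2) = -35.
|u| = √(5² + 1² + (-5)² + 1²) = √52, |v| = √((-5)² + (-3)² + 1² + (-2)²) = √39, so |u||v| = √(52·39) = √2028.
cos θ = (u·v)/(|u||v|) = -35/√2028 ≈ -0.777202
θ = arccos(-0.777202) ≈ 141.01°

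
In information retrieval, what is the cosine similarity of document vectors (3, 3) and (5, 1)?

With u = (3, 3), v = (5, 1):
u·v = 3·5 + 3·1 = 15 + 3 = 18.
|u| = √(3² + 3²) = √18, |v| = √(5² + 1²) = √26, so |u||v| = √(18·26) = √468.
cos θ = (u·v)/(|u||v|) = 18/√468 ≈ 0.8321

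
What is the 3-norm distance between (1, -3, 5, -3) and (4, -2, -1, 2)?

(Σ|x_i - y_i|^3)^(1/3) = (|1 - 4|^3 + |-3 - (-2)|^3 + |5 - (-1)|^3 + |-3 - 2|^3)^(1/3)
= (3^3 + 1^3 + 6^3 + 5^3)^(1/3) = (27 + 1 + 216 + 125)^(1/3) = (369)^(1/3) ≈ 7.1726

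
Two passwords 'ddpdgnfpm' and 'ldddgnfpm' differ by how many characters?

Differing positions: 1, 3. Hamming distance = 2.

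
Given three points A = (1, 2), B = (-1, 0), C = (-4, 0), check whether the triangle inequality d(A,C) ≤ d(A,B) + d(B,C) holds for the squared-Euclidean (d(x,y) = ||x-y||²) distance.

d(A,B) = 2² + 2² = 8, d(B,C) = 3² + 0² = 9, d(A,C) = 5² + 2² = 29.
d(A,C) = 29 > 8 + 9 = 17. Triangle inequality is VIOLATED. (Squared-Euclidean is not a metric — this is a counterexample.)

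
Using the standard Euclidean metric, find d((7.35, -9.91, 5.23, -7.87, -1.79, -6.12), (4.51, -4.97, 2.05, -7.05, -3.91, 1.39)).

√(Σ(x_i - y_i)²) = √((7.35 - 4.51)² + (-9.91 - (-4.97))² + (5.23 - 2.05)² + (-7.87 - (-7.05))² + (-1.79 - (-3.91))² + (-6.12 - 1.39)²)
= √(2.84² + (-4.94)² + 3.18² + (-0.82)² + 2.12² + (-7.51)²) = √(8.0656 + 24.4036 + 10.1124 + 0.6724 + 4.4944 + 56.4001) = √104.1485 ≈ 10.2053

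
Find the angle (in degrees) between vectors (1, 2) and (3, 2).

With u = (1, 2), v = (3, 2):
u·v = 1·3 + 2·2 = 3 + 4 = 7.
|u| = √(1² + 2²) = √5, |v| = √(3² + 2²) = √13, so |u||v| = √(5·13) = √65.
cos θ = (u·v)/(|u||v|) = 7/√65 ≈ 0.868243
θ = arccos(0.868243) ≈ 29.74°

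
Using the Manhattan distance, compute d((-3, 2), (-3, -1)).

Σ|x_i - y_i| = |-3 - (-3)| + |2 - (-1)| = 0 + 3 = 3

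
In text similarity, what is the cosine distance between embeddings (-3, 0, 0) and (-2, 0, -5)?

With u = (-3, 0, 0), v = (-2, 0, -5):
u·v = (-3)·(-2) + 0·0 + 0·(-5) = 6 + 0 + 0 = 6.
|u| = √((-3)² + 0² + 0²) = √9, |v| = √((-2)² + 0² + (-5)²) = √29, so |u||v| = √(9·29) = √261.
cos θ = (u·v)/(|u||v|) = 6/√261 ≈ 0.3714
Cosine distance = 1 - cos θ ≈ 1 - 0.3714 = 0.6286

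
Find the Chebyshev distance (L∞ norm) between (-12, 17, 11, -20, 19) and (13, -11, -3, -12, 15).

max(|x_i - y_i|) = max(|-12 - 13|, |17 - (-11)|, |11 - (-3)|, |-20 - (-12)|, |19 - 15|) = max(25, 28, 14, 8, 4) = 28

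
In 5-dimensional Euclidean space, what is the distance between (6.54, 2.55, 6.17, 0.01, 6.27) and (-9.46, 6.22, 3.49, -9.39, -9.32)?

√(Σ(x_i - y_i)²) = √((6.54 - (-9.46))² + (2.55 - 6.22)² + (6.17 - 3.49)² + (0.01 - (-9.39))² + (6.27 - (-9.32))²)
= √(16² + (-3.67)² + 2.68² + 9.4² + 15.59²) = √(256 + 13.4689 + 7.1824 + 88.36 + 243.0481) = √608.0594 ≈ 24.6589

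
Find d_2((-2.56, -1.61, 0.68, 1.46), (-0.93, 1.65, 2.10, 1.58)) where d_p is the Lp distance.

(Σ|x_i - y_i|^2)^(1/2) = (|-2.56 - (-0.93)|^2 + |-1.61 - 1.65|^2 + |0.68 - 2.1|^2 + |1.46 - 1.58|^2)^(1/2)
= (1.63^2 + 3.26^2 + 1.42^2 + 0.12^2)^(1/2) = (2.6569 + 10.6276 + 2.0164 + 0.0144)^(1/2) = (15.3153)^(1/2) ≈ 3.9135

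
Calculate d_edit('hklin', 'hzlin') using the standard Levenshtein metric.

Let D[i][j] be the edit distance between the first i characters of 'hklin' and the first j characters of 'hzlin', with D[i][0] = i, D[0][j] = j, and D[i][j] = D[i-1][j-1] if the characters match, else 1 + min(D[i-1][j], D[i][j-1], D[i-1][j-1]). Filling the table (rows: prefixes of 'hklin', columns: prefixes of 'hzlin'):
     ε  h  z  l  i  n
  ε  0  1  2  3  4  5
  h  1  0  1  2  3  4
  k  2  1  1  2  3  4
  l  3  2  2  1  2  3
  i  4  3  3  2  1  2
  n  5  4  4  3  2  1
The bottom-right entry gives D[5][5] = 1, so no sequence of fewer than 1 edit works. Backtracking through the table gives one optimal edit sequence (1 edit):
  hklin → hzlin (sub k→z @2)
Edit distance = 1.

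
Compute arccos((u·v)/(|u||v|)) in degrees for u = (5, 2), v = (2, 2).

With u = (5, 2), v = (2, 2):
u·v = 5·2 + 2·2 = 10 + 4 = 14.
|u| = √(5² + 2²) = √29, |v| = √(2² + 2²) = √8, so |u||v| = √(29·8) = √232.
cos θ = (u·v)/(|u||v|) = 14/√232 ≈ 0.919145
θ = arccos(0.919145) ≈ 23.2°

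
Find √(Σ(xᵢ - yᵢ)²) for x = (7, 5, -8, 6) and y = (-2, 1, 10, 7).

√(Σ(x_i - y_i)²) = √((7 - (-2))² + (5 - 1)² + (-8 - 10)² + (6 - 7)²)
= √(9² + 4² + (-18)² + (-1)²) = √(81 + 16 + 324 + 1) = √422 ≈ 20.5426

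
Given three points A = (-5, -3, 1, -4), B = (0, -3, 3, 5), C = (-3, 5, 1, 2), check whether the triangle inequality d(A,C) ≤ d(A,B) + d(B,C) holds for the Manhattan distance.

d(A,B) = 5 + 0 + 2 + 9 = 16, d(B,C) = 3 + 8 + 2 + 3 = 16, d(A,C) = 2 + 8 + 0 + 6 = 16.
d(A,C) = 16 ≤ 16 + 16 = 32. Triangle inequality is satisfied.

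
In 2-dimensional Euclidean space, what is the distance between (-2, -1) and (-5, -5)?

√(Σ(x_i - y_i)²) = √((-2 - (-5))² + (-1 - (-5))²)
= √(3² + 4²) = √(9 + 16) = √25 = 5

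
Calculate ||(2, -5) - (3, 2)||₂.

√(Σ(x_i - y_i)²) = √((2 - 3)² + (-5 - 2)²)
= √((-1)² + (-7)²) = √(1 + 49) = √50 ≈ 7.0711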